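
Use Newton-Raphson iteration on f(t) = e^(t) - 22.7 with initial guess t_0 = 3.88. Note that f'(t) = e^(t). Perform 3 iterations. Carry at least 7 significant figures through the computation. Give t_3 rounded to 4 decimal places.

t_0 = 3.880000: f = 25.724215, f' = 48.424215 → t_1 = 3.880000 - (25.724215)/(48.424215) = 3.348774
t_1 = 3.348774: f = 5.767803, f' = 28.467803 → t_2 = 3.348774 - (5.767803)/(28.467803) = 3.146166
t_2 = 3.146166: f = 0.546760, f' = 23.246760 → t_3 = 3.146166 - (0.546760)/(23.246760) = 3.122646

3.1226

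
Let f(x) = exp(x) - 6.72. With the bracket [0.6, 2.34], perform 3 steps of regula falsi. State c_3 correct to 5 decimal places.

False-position update: c = (a·f(b) − b·f(a))/(f(b) − f(a)); replace the endpoint whose sign matches f(c).
f(0.600000) = -4.897881, f(2.340000) = 3.661237
step 1: c = 1.595700, f(c) = -1.788220 < 0 → new bracket [1.595700, 2.340000]
step 2: c = 1.839939, f(c) = -0.423843 < 0 → new bracket [1.839939, 2.340000]
step 3: c = 1.891823, f(c) = -0.088555 < 0 → new bracket [1.891823, 2.340000]

1.89182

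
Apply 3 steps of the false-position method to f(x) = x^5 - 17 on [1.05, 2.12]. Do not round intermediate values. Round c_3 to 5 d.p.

f(1.050000) = -15.723718, f(2.120000) = 25.823218
step 1: c = 1.454949, f(c) = -10.480138 < 0 → new bracket [1.454949, 2.120000]
step 2: c = 1.646937, f(c) = -4.883274 < 0 → new bracket [1.646937, 2.120000]
step 3: c = 1.722169, f(c) = -1.851190 < 0 → new bracket [1.722169, 2.120000]

1.72217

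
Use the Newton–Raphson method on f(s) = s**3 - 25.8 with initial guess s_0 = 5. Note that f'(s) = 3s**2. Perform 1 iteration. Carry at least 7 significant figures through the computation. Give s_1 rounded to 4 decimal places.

3.6773

s_0 = 5.000000: f = 99.200000, f' = 75.000000 → s_1 = 5.000000 - (99.200000)/(75.000000) = 3.677333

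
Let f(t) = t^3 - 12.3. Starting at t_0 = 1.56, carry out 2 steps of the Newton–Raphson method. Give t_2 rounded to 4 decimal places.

2.3687

f'(t) = 3t^2
t_0 = 1.560000: f = -8.503584, f' = 7.300800 → t_1 = 1.560000 - (-8.503584)/(7.300800) = 2.724747
t_1 = 2.724747: f = 7.929190, f' = 22.272737 → t_2 = 2.724747 - (7.929190)/(22.272737) = 2.368743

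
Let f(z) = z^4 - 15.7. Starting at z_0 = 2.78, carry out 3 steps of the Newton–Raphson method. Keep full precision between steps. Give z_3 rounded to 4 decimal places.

f'(z) = 4z^3
z_0 = 2.780000: f = 44.028167, f' = 85.939808 → z_1 = 2.780000 - (44.028167)/(85.939808) = 2.267686
z_1 = 2.267686: f = 10.744276, f' = 46.645392 → z_2 = 2.267686 - (10.744276)/(46.645392) = 2.037347
z_2 = 2.037347: f = 1.528981, f' = 33.826315 → z_3 = 2.037347 - (1.528981)/(33.826315) = 1.992146

1.9921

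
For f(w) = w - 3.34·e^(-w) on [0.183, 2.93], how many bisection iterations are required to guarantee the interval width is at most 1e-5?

19

Initial width b − a = 2.93 − 0.183 = 2.747000.
After n steps the width is (b−a)/2^n; need (b−a)/2^n ≤ 1e-5.
So n ≥ log₂(2.747000/1e-5) = log₂(274700.0000) ≈ 18.0675.
Hence n = 19.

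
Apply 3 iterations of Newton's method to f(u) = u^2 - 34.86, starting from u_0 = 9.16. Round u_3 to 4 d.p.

5.9043

f'(u) = 2u
u_0 = 9.160000: f = 49.045600, f' = 18.320000 → u_1 = 9.160000 - (49.045600)/(18.320000) = 6.482838
u_1 = 6.482838: f = 7.167194, f' = 12.965677 → u_2 = 6.482838 - (7.167194)/(12.965677) = 5.930056
u_2 = 5.930056: f = 0.305568, f' = 11.860113 → u_3 = 5.930056 - (0.305568)/(11.860113) = 5.904292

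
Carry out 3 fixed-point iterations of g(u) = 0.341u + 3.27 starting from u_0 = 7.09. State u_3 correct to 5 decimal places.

u_1 = g(7.090000) = 5.687690
u_2 = g(5.687690) = 5.209502
u_3 = g(5.209502) = 5.046440

5.04644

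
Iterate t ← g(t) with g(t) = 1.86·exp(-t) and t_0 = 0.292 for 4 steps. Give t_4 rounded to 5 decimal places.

t_1 = g(0.292000) = 1.388989
t_2 = g(1.388989) = 0.463748
t_3 = g(0.463748) = 1.169794
t_4 = g(1.169794) = 0.577401

0.57740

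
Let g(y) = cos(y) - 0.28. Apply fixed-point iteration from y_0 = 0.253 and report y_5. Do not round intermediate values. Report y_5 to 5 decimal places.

0.57530

y_1 = g(0.253000) = 0.688166
y_2 = g(0.688166) = 0.492412
y_3 = g(0.492412) = 0.601195
y_4 = g(0.601195) = 0.544660
y_5 = g(0.544660) = 0.575303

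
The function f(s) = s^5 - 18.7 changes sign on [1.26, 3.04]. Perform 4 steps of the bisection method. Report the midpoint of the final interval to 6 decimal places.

f(1.260000) = -15.524203, f(3.040000) = 240.937799 (opposite signs)
step 1: m = 2.150000, f(m) = 27.240138 > 0 → root in [1.260000, 2.150000]
step 2: m = 1.705000, f(m) = -4.291396 < 0 → root in [1.705000, 2.150000]
step 3: m = 1.927500, f(m) = 7.905531 > 0 → root in [1.705000, 1.927500]
step 4: m = 1.816250, f(m) = 1.064150 > 0 → root in [1.705000, 1.816250]
Midpoint of [1.705000, 1.816250] = 1.760625

1.760625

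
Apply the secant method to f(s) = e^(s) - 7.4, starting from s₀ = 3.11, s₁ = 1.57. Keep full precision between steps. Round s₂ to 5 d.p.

1.79673

Secant update: s_(k+1) = s_k − f(s_k)·(s_k − s_(k-1))/(f(s_k) − f(s_(k-1))).
f(s_0) = 15.021044, f(s_1) = -2.593352
s_2 = 1.570000 - (-2.593352)·(1.570000 - 3.110000)/(-2.593352 - (15.021044)) = 1.796733; f(s_2) = -1.370086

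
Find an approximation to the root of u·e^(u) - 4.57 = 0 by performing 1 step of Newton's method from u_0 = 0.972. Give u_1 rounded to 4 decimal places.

1.3558

Newton update: u ← u − f(u)/f'(u).
f'(u) = (u + 1)·e^(u)
u_0 = 0.972000: f = -2.000785, f' = 5.212441 → u_1 = 0.972000 - (-2.000785)/(5.212441) = 1.355848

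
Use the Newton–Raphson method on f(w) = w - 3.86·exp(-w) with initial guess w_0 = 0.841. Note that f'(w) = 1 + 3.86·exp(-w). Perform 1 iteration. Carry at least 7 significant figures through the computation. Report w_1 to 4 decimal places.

w_0 = 0.841000: f = -0.823737, f' = 2.664737 → w_1 = 0.841000 - (-0.823737)/(2.664737) = 1.150125

1.1501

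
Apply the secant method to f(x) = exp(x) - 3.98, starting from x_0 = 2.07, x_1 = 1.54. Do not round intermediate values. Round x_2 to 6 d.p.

f(x_0) = 3.944823, f(x_1) = 0.684590
x_2 = 1.540000 - (0.684590)·(1.540000 - 2.070000)/(0.684590 - (3.944823)) = 1.428710; f(x_2) = 0.193310

1.428710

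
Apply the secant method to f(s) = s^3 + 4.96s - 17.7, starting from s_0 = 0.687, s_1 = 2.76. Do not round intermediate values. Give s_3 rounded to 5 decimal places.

f(s_0) = -13.968237, f(s_1) = 17.014176
s_2 = 2.760000 - (17.014176)·(2.760000 - 0.687000)/(17.014176 - (-13.968237)) = 1.621600; f(s_2) = -5.392730
s_3 = 1.621600 - (-5.392730)·(1.621600 - 2.760000)/(-5.392730 - (17.014176)) = 1.895582; f(s_3) = -1.486656

1.89558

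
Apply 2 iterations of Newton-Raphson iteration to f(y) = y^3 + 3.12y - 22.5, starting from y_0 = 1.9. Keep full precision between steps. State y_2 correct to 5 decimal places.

f'(y) = 3y^2 + 3.12
y_0 = 1.900000: f = -9.713000, f' = 13.950000 → y_1 = 1.900000 - (-9.713000)/(13.950000) = 2.596272
y_1 = 2.596272: f = 3.100883, f' = 23.341891 → y_2 = 2.596272 - (3.100883)/(23.341891) = 2.463426

2.46343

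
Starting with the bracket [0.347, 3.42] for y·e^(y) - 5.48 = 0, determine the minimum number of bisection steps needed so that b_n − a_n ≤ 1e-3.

Initial width b − a = 3.42 − 0.347 = 3.073000.
After n steps the width is (b−a)/2^n; need (b−a)/2^n ≤ 1e-3.
So n ≥ log₂(3.073000/1e-3) = log₂(3073.0000) ≈ 11.5854.
Hence n = 12.

12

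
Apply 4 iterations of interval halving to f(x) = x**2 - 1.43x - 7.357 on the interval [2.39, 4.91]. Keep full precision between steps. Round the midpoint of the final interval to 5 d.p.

3.57125

f(2.390000) = -5.062600, f(4.910000) = 9.729800 (opposite signs)
step 1: m = 3.650000, f(m) = 0.746000 > 0 → root in [2.390000, 3.650000]
step 2: m = 3.020000, f(m) = -2.555200 < 0 → root in [3.020000, 3.650000]
step 3: m = 3.335000, f(m) = -1.003825 < 0 → root in [3.335000, 3.650000]
step 4: m = 3.492500, f(m) = -0.153719 < 0 → root in [3.492500, 3.650000]
Midpoint of [3.492500, 3.650000] = 3.571250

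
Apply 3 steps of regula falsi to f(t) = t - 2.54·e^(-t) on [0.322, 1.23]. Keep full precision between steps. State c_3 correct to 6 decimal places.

False-position update: c = (a·f(b) − b·f(a))/(f(b) − f(a)); replace the endpoint whose sign matches f(c).
f(0.322000) = -1.518733, f(1.230000) = 0.487577
step 1: c = 1.009336, f(c) = 0.083606 > 0 → new bracket [0.322000, 1.009336]
step 2: c = 0.973473, f(c) = 0.013940 > 0 → new bracket [0.322000, 0.973473]
step 3: c = 0.967548, f(c) = 0.002312 > 0 → new bracket [0.322000, 0.967548]

0.967548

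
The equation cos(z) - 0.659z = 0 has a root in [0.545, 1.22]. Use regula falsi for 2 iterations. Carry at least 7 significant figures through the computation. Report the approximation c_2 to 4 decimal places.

0.9184

f(0.545000) = 0.495972, f(1.220000) = -0.460334
step 1: c = 0.895077, f(c) = 0.035602 > 0 → new bracket [0.895077, 1.220000]
step 2: c = 0.918403, f(c) = 0.001862 > 0 → new bracket [0.918403, 1.220000]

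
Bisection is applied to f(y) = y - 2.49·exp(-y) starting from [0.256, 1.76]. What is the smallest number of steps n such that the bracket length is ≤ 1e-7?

24

Initial width b − a = 1.76 − 0.256 = 1.504000.
After n steps the width is (b−a)/2^n; need (b−a)/2^n ≤ 1e-7.
So n ≥ log₂(1.504000/1e-7) = log₂(15040000.0000) ≈ 23.8423.
Hence n = 24.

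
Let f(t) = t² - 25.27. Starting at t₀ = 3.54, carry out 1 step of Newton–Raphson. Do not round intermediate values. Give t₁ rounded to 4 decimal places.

5.3392

f'(t) = 2t
t_0 = 3.540000: f = -12.738400, f' = 7.080000 → t_1 = 3.540000 - (-12.738400)/(7.080000) = 5.339209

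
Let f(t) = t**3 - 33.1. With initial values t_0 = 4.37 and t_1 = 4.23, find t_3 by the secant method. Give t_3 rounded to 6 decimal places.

3.273552

Secant update: t_(k+1) = t_k − f(t_k)·(t_k − t_(k-1))/(f(t_k) − f(t_(k-1))).
f(t_0) = 50.353453, f(t_1) = 42.586967
t_2 = 4.230000 - (42.586967)·(4.230000 - 4.370000)/(42.586967 - (50.353453)) = 3.462320; f(t_2) = 8.405117
t_3 = 3.462320 - (8.405117)·(3.462320 - 4.230000)/(8.405117 - (42.586967)) = 3.273552; f(t_3) = 1.979853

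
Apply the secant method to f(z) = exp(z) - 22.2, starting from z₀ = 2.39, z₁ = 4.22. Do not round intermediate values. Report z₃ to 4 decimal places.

2.9348

f(z_0) = -11.286506, f(z_1) = 45.833484
z_2 = 4.220000 - (45.833484)·(4.220000 - 2.390000)/(45.833484 - (-11.286506)) = 2.751595; f(z_2) = -6.532397
z_3 = 2.751595 - (-6.532397)·(2.751595 - 4.220000)/(-6.532397 - (45.833484)) = 2.934772; f(z_3) = -3.382794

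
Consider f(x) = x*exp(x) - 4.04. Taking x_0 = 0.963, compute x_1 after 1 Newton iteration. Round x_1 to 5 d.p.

Newton update: x ← x − f(x)/f'(x).
f'(x) = (x+1)*exp(x)
x_0 = 0.963000: f = -1.517380, f' = 5.142164 → x_1 = 0.963000 - (-1.517380)/(5.142164) = 1.258086

1.25809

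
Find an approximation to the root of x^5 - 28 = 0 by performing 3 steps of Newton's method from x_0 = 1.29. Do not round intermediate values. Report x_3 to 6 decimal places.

2.147787

f'(x) = 5x^4
x_0 = 1.290000: f = -24.427695, f' = 13.846144 → x_1 = 1.290000 - (-24.427695)/(13.846144) = 3.054224
x_1 = 3.054224: f = 237.768913, f' = 435.084237 → x_2 = 3.054224 - (237.768913)/(435.084237) = 2.507734
x_2 = 2.507734: f = 71.176227, f' = 197.740701 → x_3 = 2.507734 - (71.176227)/(197.740701) = 2.147787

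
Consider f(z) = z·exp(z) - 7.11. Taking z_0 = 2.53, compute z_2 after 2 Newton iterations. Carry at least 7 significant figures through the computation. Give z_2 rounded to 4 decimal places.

Newton update: z ← z − f(z)/f'(z).
f'(z) = (z + 1)·exp(z)
z_0 = 2.530000: f = 24.650371, f' = 44.313877 → z_1 = 2.530000 - (24.650371)/(44.313877) = 1.973732
z_1 = 1.973732: f = 7.095921, f' = 21.403412 → z_2 = 1.973732 - (7.095921)/(21.403412) = 1.642200

1.6422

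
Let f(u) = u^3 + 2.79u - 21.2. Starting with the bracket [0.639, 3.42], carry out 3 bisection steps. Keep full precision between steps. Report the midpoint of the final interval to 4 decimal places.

f(0.639000) = -19.156273, f(3.420000) = 28.343488 (opposite signs)
step 1: m = 2.029500, f(m) = -7.178448 < 0 → root in [2.029500, 3.420000]
step 2: m = 2.724750, f(m) = 6.631312 > 0 → root in [2.029500, 2.724750]
step 3: m = 2.377125, f(m) = -1.135346 < 0 → root in [2.377125, 2.724750]
Midpoint of [2.377125, 2.724750] = 2.550938

2.5509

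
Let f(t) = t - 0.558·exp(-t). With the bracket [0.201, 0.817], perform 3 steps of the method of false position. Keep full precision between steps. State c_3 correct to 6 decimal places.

0.381161

f(0.201000) = -0.255395, f(0.817000) = 0.570501
step 1: c = 0.391488, f(c) = 0.014252 > 0 → new bracket [0.201000, 0.391488]
step 2: c = 0.381420, f(c) = 0.000367 > 0 → new bracket [0.201000, 0.381420]
step 3: c = 0.381161, f(c) = 0.000009 > 0 → new bracket [0.201000, 0.381161]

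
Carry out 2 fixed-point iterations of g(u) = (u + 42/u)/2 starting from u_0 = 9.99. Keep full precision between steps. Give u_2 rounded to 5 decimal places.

6.50751

u_1 = g(9.990000) = 7.097102
u_2 = g(7.097102) = 6.507505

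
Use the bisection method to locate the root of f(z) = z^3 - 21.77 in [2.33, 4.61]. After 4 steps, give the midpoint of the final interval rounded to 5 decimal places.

f(2.330000) = -9.120663, f(4.610000) = 76.202181 (opposite signs)
step 1: m = 3.470000, f(m) = 20.011923 > 0 → root in [2.330000, 3.470000]
step 2: m = 2.900000, f(m) = 2.619000 > 0 → root in [2.330000, 2.900000]
step 3: m = 2.615000, f(m) = -3.888042 < 0 → root in [2.615000, 2.900000]
step 4: m = 2.757500, f(m) = -0.802504 < 0 → root in [2.757500, 2.900000]
Midpoint of [2.757500, 2.900000] = 2.828750

2.82875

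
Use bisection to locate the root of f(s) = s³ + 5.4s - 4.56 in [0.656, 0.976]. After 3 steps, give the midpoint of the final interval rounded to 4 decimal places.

f(0.656000) = -0.735300, f(0.976000) = 1.640114 (opposite signs)
step 1: m = 0.816000, f(m) = 0.389738 > 0 → root in [0.656000, 0.816000]
step 2: m = 0.736000, f(m) = -0.186912 < 0 → root in [0.736000, 0.816000]
step 3: m = 0.776000, f(m) = 0.097689 > 0 → root in [0.736000, 0.776000]
Midpoint of [0.736000, 0.776000] = 0.756000

0.7560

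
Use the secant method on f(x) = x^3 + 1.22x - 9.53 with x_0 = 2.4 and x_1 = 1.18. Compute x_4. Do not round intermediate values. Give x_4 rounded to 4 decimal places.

f(x_0) = 7.222000, f(x_1) = -6.447368
x_2 = 1.180000 - (-6.447368)·(1.180000 - 2.400000)/(-6.447368 - (7.222000)) = 1.755432; f(x_2) = -1.978939
x_3 = 1.755432 - (-1.978939)·(1.755432 - 1.180000)/(-1.978939 - (-6.447368)) = 2.010274; f(x_3) = 1.046456
x_4 = 2.010274 - (1.046456)·(2.010274 - 1.755432)/(1.046456 - (-1.978939)) = 1.922126; f(x_4) = -0.083575

1.9221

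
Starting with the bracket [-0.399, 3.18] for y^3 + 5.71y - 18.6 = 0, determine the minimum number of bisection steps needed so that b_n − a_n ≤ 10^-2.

9

Initial width b − a = 3.18 − -0.399 = 3.579000.
After n steps the width is (b−a)/2^n; need (b−a)/2^n ≤ 10^-2.
So n ≥ log₂(3.579000/10^-2) = log₂(357.9000) ≈ 8.4834.
Hence n = 9.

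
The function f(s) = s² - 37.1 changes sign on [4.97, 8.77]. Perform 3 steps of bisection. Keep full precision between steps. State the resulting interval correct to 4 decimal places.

[5.9200, 6.3950]

f(4.970000) = -12.399100, f(8.770000) = 39.812900 (opposite signs)
step 1: m = 6.870000, f(m) = 10.096900 > 0 → root in [4.970000, 6.870000]
step 2: m = 5.920000, f(m) = -2.053600 < 0 → root in [5.920000, 6.870000]
step 3: m = 6.395000, f(m) = 3.796025 > 0 → root in [5.920000, 6.395000]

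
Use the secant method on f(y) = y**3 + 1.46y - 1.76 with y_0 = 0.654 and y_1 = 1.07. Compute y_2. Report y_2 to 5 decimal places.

0.79478

f(y_0) = -0.525434, f(y_1) = 1.027243
y_2 = 1.070000 - (1.027243)·(1.070000 - 0.654000)/(1.027243 - (-0.525434)) = 0.794777; f(y_2) = -0.097590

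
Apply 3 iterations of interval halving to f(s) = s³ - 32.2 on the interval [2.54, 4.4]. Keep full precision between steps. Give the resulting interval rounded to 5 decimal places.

f(2.540000) = -15.812936, f(4.400000) = 52.984000 (opposite signs)
step 1: m = 3.470000, f(m) = 9.581923 > 0 → root in [2.540000, 3.470000]
step 2: m = 3.005000, f(m) = -5.064775 < 0 → root in [3.005000, 3.470000]
step 3: m = 3.237500, f(m) = 1.733553 > 0 → root in [3.005000, 3.237500]

[3.00500, 3.23750]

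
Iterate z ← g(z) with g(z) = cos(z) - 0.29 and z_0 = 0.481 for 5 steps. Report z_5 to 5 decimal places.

z_1 = g(0.481000) = 0.596533
z_2 = g(0.596533) = 0.537288
z_3 = g(0.537288) = 0.569100
z_4 = g(0.569100) = 0.552386
z_5 = g(0.552386) = 0.561275

0.56127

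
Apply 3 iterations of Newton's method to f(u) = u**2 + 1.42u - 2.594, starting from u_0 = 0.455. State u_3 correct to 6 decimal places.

1.050152

f'(u) = 2u + 1.42
u_0 = 0.455000: f = -1.740875, f' = 2.330000 → u_1 = 0.455000 - (-1.740875)/(2.330000) = 1.202157
u_1 = 1.202157: f = 0.558243, f' = 3.824313 → u_2 = 1.202157 - (0.558243)/(3.824313) = 1.056185
u_2 = 1.056185: f = 0.021308, f' = 3.532369 → u_3 = 1.056185 - (0.021308)/(3.532369) = 1.050152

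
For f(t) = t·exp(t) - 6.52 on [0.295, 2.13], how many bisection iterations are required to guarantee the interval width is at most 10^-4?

Initial width b − a = 2.13 − 0.295 = 1.835000.
After n steps the width is (b−a)/2^n; need (b−a)/2^n ≤ 10^-4.
So n ≥ log₂(1.835000/10^-4) = log₂(18350.0000) ≈ 14.1635.
Hence n = 15.

15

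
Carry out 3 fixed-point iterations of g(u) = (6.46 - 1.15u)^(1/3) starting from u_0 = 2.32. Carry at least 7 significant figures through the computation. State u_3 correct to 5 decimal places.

1.65563

u_1 = g(2.320000) = 1.559395
u_2 = g(1.559395) = 1.671103
u_3 = g(1.671103) = 1.655626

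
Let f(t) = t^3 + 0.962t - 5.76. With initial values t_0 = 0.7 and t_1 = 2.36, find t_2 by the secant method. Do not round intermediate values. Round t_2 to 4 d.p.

1.2469

f(t_0) = -4.743600, f(t_1) = 9.654576
t_2 = 2.360000 - (9.654576)·(2.360000 - 0.700000)/(9.654576 - (-4.743600)) = 1.246901; f(t_2) = -2.621847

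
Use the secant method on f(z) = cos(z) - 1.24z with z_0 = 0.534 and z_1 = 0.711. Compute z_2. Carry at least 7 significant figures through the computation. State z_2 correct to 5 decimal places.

0.64299

f(z_0) = 0.198618, f(z_1) = -0.123930
z_2 = 0.711000 - (-0.123930)·(0.711000 - 0.534000)/(-0.123930 - (0.198618)) = 0.642993; f(z_2) = 0.002994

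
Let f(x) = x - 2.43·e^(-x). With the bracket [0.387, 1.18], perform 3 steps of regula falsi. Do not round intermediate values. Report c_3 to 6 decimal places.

0.945390

False-position update: c = (a·f(b) − b·f(a))/(f(b) − f(a)); replace the endpoint whose sign matches f(c).
f(0.387000) = -1.263191, f(1.180000) = 0.433313
step 1: c = 0.977456, f(c) = 0.063127 > 0 → new bracket [0.387000, 0.977456]
step 2: c = 0.949353, f(c) = 0.008964 > 0 → new bracket [0.387000, 0.949353]
step 3: c = 0.945390, f(c) = 0.001268 > 0 → new bracket [0.387000, 0.945390]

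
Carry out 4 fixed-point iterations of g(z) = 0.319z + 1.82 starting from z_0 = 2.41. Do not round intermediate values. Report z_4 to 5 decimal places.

z_1 = g(2.410000) = 2.588790
z_2 = g(2.588790) = 2.645824
z_3 = g(2.645824) = 2.664018
z_4 = g(2.664018) = 2.669822

2.66982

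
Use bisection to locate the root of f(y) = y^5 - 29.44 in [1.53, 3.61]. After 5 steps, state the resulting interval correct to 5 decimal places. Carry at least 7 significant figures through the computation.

[1.92000, 1.98500]

f(1.530000) = -21.055886, f(3.610000) = 583.666626 (opposite signs)
step 1: m = 2.570000, f(m) = 82.675489 > 0 → root in [1.530000, 2.570000]
step 2: m = 2.050000, f(m) = 6.765063 > 0 → root in [1.530000, 2.050000]
step 3: m = 1.790000, f(m) = -11.063400 < 0 → root in [1.790000, 2.050000]
step 4: m = 1.920000, f(m) = -3.348074 < 0 → root in [1.920000, 2.050000]
step 5: m = 1.985000, f(m) = 1.377866 > 0 → root in [1.920000, 1.985000]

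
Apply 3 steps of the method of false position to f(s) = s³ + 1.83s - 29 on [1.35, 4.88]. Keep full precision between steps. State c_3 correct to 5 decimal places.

2.68539

f(1.350000) = -24.069125, f(4.880000) = 96.144672
step 1: c = 2.056774, f(c) = -16.535290 < 0 → new bracket [2.056774, 4.880000]
step 2: c = 2.471070, f(c) = -9.389122 < 0 → new bracket [2.471070, 4.880000]
step 3: c = 2.685388, f(c) = -4.720586 < 0 → new bracket [2.685388, 4.880000]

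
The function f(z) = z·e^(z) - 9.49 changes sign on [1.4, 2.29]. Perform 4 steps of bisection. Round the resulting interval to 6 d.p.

[1.678125, 1.733750]

f(1.400000) = -3.812720, f(2.290000) = 13.123607 (opposite signs)
step 1: m = 1.845000, f(m) = 2.185344 > 0 → root in [1.400000, 1.845000]
step 2: m = 1.622500, f(m) = -1.270839 < 0 → root in [1.622500, 1.845000]
step 3: m = 1.733750, f(m) = 0.326226 > 0 → root in [1.622500, 1.733750]
step 4: m = 1.678125, f(m) = -0.502793 < 0 → root in [1.678125, 1.733750]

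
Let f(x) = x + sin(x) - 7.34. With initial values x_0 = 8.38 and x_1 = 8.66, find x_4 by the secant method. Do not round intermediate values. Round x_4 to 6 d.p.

f(x_0) = 1.904813, f(x_1) = 2.012377
x_2 = 8.660000 - (2.012377)·(8.660000 - 8.380000)/(2.012377 - (1.904813)) = 3.421566; f(x_2) = -4.194764
x_3 = 3.421566 - (-4.194764)·(3.421566 - 8.660000)/(-4.194764 - (2.012377)) = 6.961681; f(x_3) = 0.249304
x_4 = 6.961681 - (0.249304)·(6.961681 - 3.421566)/(0.249304 - (-4.194764)) = 6.763087; f(x_4) = -0.115221

6.763087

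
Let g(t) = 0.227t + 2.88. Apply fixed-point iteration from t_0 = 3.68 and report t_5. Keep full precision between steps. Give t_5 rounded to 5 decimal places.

3.72572

t_1 = g(3.680000) = 3.715360
t_2 = g(3.715360) = 3.723387
t_3 = g(3.723387) = 3.725209
t_4 = g(3.725209) = 3.725622
t_5 = g(3.725622) = 3.725716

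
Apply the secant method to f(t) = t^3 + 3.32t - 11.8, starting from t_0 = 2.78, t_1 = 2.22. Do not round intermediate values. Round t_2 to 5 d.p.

f(t_0) = 18.914552, f(t_1) = 6.511448
t_2 = 2.220000 - (6.511448)·(2.220000 - 2.780000)/(6.511448 - (18.914552)) = 1.926008; f(t_2) = 1.738889

1.92601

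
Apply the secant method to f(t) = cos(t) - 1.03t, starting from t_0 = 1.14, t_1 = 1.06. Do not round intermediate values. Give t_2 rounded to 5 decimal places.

0.74613

f(t_0) = -0.756605, f(t_1) = -0.602928
t_2 = 1.060000 - (-0.602928)·(1.060000 - 1.140000)/(-0.602928 - (-0.756605)) = 0.746134; f(t_2) = -0.034199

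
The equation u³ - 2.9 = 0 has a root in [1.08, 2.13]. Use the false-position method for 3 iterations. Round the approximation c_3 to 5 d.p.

1.40604

False-position update: c = (a·f(b) − b·f(a))/(f(b) − f(a)); replace the endpoint whose sign matches f(c).
f(1.080000) = -1.640288, f(2.130000) = 6.763597
step 1: c = 1.284941, f(c) = -0.778467 < 0 → new bracket [1.284941, 2.130000]
step 2: c = 1.372165, f(c) = -0.316435 < 0 → new bracket [1.372165, 2.130000]
step 3: c = 1.406036, f(c) = -0.120355 < 0 → new bracket [1.406036, 2.130000]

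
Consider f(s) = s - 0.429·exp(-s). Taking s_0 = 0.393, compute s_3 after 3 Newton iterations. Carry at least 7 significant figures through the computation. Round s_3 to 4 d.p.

0.3135

Newton update: s ← s − f(s)/f'(s).
f'(s) = 1 + 0.429·exp(-s)
s_0 = 0.393000: f = 0.103413, f' = 1.289587 → s_1 = 0.393000 - (0.103413)/(1.289587) = 0.312809
s_1 = 0.312809: f = -0.000956, f' = 1.313766 → s_2 = 0.312809 - (-0.000956)/(1.313766) = 0.313538
s_2 = 0.313538: f = -0.000000, f' = 1.313538 → s_3 = 0.313538 - (-0.000000)/(1.313538) = 0.313538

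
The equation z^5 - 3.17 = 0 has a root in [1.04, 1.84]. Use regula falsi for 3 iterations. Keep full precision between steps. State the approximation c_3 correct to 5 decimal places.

False-position update: c = (a·f(b) − b·f(a))/(f(b) − f(a)); replace the endpoint whose sign matches f(c).
f(1.040000) = -1.953347, f(1.840000) = 17.920609
step 1: c = 1.118629, f(c) = -1.418415 < 0 → new bracket [1.118629, 1.840000]
step 2: c = 1.171538, f(c) = -0.963103 < 0 → new bracket [1.171538, 1.840000]
step 3: c = 1.205631, f(c) = -0.622749 < 0 → new bracket [1.205631, 1.840000]

1.20563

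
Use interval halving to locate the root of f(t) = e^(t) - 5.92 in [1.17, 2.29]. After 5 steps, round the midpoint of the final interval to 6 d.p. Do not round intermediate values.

1.782500

f(1.170000) = -2.698007, f(2.290000) = 3.954938 (opposite signs)
step 1: m = 1.730000, f(m) = -0.279346 < 0 → root in [1.730000, 2.290000]
step 2: m = 2.010000, f(m) = 1.543317 > 0 → root in [1.730000, 2.010000]
step 3: m = 1.870000, f(m) = 0.568296 > 0 → root in [1.730000, 1.870000]
step 4: m = 1.800000, f(m) = 0.129647 > 0 → root in [1.730000, 1.800000]
step 5: m = 1.765000, f(m) = -0.078428 < 0 → root in [1.765000, 1.800000]
Midpoint of [1.765000, 1.800000] = 1.782500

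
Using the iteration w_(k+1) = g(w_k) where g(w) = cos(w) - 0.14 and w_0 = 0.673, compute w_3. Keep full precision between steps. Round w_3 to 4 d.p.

0.6494

w_1 = g(0.673000) = 0.641955
w_2 = g(0.641955) = 0.660927
w_3 = g(0.660927) = 0.649424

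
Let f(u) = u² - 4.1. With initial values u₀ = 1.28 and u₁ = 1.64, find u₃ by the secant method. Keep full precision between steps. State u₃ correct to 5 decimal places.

2.01481

Secant update: u_(k+1) = u_k − f(u_k)·(u_k − u_(k-1))/(f(u_k) − f(u_(k-1))).
f(u_0) = -2.461600, f(u_1) = -1.410400
u_2 = 1.640000 - (-1.410400)·(1.640000 - 1.280000)/(-1.410400 - (-2.461600)) = 2.123014; f(u_2) = 0.407187
u_3 = 2.123014 - (0.407187)·(2.123014 - 1.640000)/(0.407187 - (-1.410400)) = 2.014806; f(u_3) = -0.040557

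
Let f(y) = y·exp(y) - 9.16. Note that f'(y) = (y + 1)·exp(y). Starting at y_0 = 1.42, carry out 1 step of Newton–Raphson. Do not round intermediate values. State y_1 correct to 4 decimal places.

1.7481

y_0 = 1.420000: f = -3.285289, f' = 10.011831 → y_1 = 1.420000 - (-3.285289)/(10.011831) = 1.748141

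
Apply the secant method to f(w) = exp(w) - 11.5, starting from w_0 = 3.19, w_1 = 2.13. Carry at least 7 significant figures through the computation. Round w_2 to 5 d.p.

Secant update: w_(k+1) = w_k − f(w_k)·(w_k − w_(k-1))/(f(w_k) − f(w_(k-1))).
f(w_0) = 12.788427, f(w_1) = -3.085133
w_2 = 2.130000 - (-3.085133)·(2.130000 - 3.190000)/(-3.085133 - (12.788427)) = 2.336018; f(w_2) = -1.160018

2.33602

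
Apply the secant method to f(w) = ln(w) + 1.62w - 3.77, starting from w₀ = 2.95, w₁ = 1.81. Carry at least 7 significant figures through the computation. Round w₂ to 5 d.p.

1.92934

f(w_0) = 2.090805, f(w_1) = -0.244473
w_2 = 1.810000 - (-0.244473)·(1.810000 - 2.950000)/(-0.244473 - (2.090805)) = 1.929343; f(w_2) = 0.012715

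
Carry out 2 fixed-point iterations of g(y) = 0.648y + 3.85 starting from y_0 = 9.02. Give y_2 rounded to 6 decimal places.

10.132334

y_1 = g(9.020000) = 9.694960
y_2 = g(9.694960) = 10.132334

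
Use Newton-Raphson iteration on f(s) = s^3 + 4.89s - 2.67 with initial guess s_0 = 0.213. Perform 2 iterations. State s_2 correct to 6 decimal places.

0.517731

Newton update: s ← s − f(s)/f'(s).
f'(s) = 3s^2 + 4.89
s_0 = 0.213000: f = -1.618766, f' = 5.026107 → s_1 = 0.213000 - (-1.618766)/(5.026107) = 0.535072
s_1 = 0.535072: f = 0.099692, f' = 5.748905 → s_2 = 0.535072 - (0.099692)/(5.748905) = 0.517731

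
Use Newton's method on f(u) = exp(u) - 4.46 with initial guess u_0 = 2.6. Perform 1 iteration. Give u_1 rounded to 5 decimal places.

f'(u) = exp(u)
u_0 = 2.600000: f = 9.003738, f' = 13.463738 → u_1 = 2.600000 - (9.003738)/(13.463738) = 1.931260

1.93126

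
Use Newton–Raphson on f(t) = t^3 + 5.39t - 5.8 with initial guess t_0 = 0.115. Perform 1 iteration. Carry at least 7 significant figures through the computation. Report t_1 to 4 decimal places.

f'(t) = 3t^2 + 5.39
t_0 = 0.115000: f = -5.178629, f' = 5.429675 → t_1 = 0.115000 - (-5.178629)/(5.429675) = 1.068764

1.0688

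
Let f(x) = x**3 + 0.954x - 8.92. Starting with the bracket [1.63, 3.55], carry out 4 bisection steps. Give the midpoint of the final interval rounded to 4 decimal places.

f(1.630000) = -3.034233, f(3.550000) = 39.205575 (opposite signs)
step 1: m = 2.590000, f(m) = 10.924839 > 0 → root in [1.630000, 2.590000]
step 2: m = 2.110000, f(m) = 2.486871 > 0 → root in [1.630000, 2.110000]
step 3: m = 1.870000, f(m) = -0.596817 < 0 → root in [1.870000, 2.110000]
step 4: m = 1.990000, f(m) = 0.859059 > 0 → root in [1.870000, 1.990000]
Midpoint of [1.870000, 1.990000] = 1.930000

1.9300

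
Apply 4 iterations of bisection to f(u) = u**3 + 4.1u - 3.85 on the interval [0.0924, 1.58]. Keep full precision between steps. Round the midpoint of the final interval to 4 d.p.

0.7897

f(0.092400) = -3.470371, f(1.580000) = 6.572312 (opposite signs)
step 1: m = 0.836200, f(m) = 0.163116 > 0 → root in [0.092400, 0.836200]
step 2: m = 0.464300, f(m) = -1.846279 < 0 → root in [0.464300, 0.836200]
step 3: m = 0.650250, f(m) = -0.909033 < 0 → root in [0.650250, 0.836200]
step 4: m = 0.743225, f(m) = -0.392232 < 0 → root in [0.743225, 0.836200]
Midpoint of [0.743225, 0.836200] = 0.789713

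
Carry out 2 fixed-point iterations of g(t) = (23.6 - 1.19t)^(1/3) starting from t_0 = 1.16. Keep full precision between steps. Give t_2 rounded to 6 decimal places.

2.725883

t_1 = g(1.160000) = 2.811332
t_2 = g(2.811332) = 2.725883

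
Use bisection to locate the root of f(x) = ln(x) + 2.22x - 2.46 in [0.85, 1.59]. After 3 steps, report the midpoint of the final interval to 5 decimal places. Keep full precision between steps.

f(0.850000) = -0.735519, f(1.590000) = 1.533534 (opposite signs)
step 1: m = 1.220000, f(m) = 0.447251 > 0 → root in [0.850000, 1.220000]
step 2: m = 1.035000, f(m) = -0.127899 < 0 → root in [1.035000, 1.220000]
step 3: m = 1.127500, f(m) = 0.163053 > 0 → root in [1.035000, 1.127500]
Midpoint of [1.035000, 1.127500] = 1.081250

1.08125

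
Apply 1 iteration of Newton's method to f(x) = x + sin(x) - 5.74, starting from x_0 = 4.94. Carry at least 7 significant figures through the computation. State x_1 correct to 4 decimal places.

6.3876

f'(x) = 1 + cos(x)
x_0 = 4.940000: f = -1.774208, f' = 1.225651 → x_1 = 4.940000 - (-1.774208)/(1.225651) = 6.387564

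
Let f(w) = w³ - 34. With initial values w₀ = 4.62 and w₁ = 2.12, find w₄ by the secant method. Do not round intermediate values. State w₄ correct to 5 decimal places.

f(w_0) = 64.611128, f(w_1) = -24.471872
w_2 = 2.120000 - (-24.471872)·(2.120000 - 4.620000)/(-24.471872 - (64.611128)) = 2.806772; f(w_2) = -11.888345
w_3 = 2.806772 - (-11.888345)·(2.806772 - 2.120000)/(-11.888345 - (-24.471872)) = 3.455602; f(w_3) = 7.263996
w_4 = 3.455602 - (7.263996)·(3.455602 - 2.806772)/(7.263996 - (-11.888345)) = 3.209517; f(w_4) = -0.938756

3.20952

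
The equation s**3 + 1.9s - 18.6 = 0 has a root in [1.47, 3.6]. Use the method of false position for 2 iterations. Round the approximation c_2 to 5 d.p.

2.27494

f(1.470000) = -12.630477, f(3.600000) = 34.896000
step 1: c = 2.036062, f(c) = -6.290894 < 0 → new bracket [2.036062, 3.600000]
step 2: c = 2.274938, f(c) = -2.504036 < 0 → new bracket [2.274938, 3.600000]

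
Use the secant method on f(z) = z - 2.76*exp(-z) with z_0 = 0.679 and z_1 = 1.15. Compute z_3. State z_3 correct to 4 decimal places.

f(z_0) = -0.720662, f(z_1) = 0.276083
z_2 = 1.150000 - (0.276083)·(1.150000 - 0.679000)/(0.276083 - (-0.720662)) = 1.019540; f(z_2) = 0.023841
z_3 = 1.019540 - (0.023841)·(1.019540 - 1.150000)/(0.023841 - (0.276083)) = 1.007210; f(z_3) = -0.000843

1.0072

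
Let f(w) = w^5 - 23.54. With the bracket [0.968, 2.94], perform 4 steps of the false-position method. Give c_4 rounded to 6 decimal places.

f(0.968000) = -22.690082, f(2.940000) = 196.112754
step 1: c = 1.172498, f(c) = -21.324043 < 0 → new bracket [1.172498, 2.940000]
step 2: c = 1.345837, f(c) = -19.124671 < 0 → new bracket [1.345837, 2.940000]
step 3: c = 1.487485, f(c) = -16.257796 < 0 → new bracket [1.487485, 2.940000]
step 4: c = 1.598681, f(c) = -13.097402 < 0 → new bracket [1.598681, 2.940000]

1.598681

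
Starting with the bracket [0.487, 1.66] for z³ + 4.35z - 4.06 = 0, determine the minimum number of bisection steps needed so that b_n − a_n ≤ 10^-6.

21

Initial width b − a = 1.66 − 0.487 = 1.173000.
After n steps the width is (b−a)/2^n; need (b−a)/2^n ≤ 10^-6.
So n ≥ log₂(1.173000/10^-6) = log₂(1173000.0000) ≈ 20.1618.
Hence n = 21.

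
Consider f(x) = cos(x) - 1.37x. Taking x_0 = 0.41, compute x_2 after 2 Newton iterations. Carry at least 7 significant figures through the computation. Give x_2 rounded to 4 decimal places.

0.6017

Newton update: x ← x − f(x)/f'(x).
f'(x) = -sin(x) - 1.37
x_0 = 0.410000: f = 0.355421, f' = -1.768609 → x_1 = 0.410000 - (0.355421)/(-1.768609) = 0.610961
x_1 = 0.610961: f = -0.017919, f' = -1.943655 → x_2 = 0.610961 - (-0.017919)/(-1.943655) = 0.601742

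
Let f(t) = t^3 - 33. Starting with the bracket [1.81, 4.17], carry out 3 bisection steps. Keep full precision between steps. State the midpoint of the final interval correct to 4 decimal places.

3.1375

f(1.810000) = -27.070259, f(4.170000) = 39.511713 (opposite signs)
step 1: m = 2.990000, f(m) = -6.269101 < 0 → root in [2.990000, 4.170000]
step 2: m = 3.580000, f(m) = 12.882712 > 0 → root in [2.990000, 3.580000]
step 3: m = 3.285000, f(m) = 2.449174 > 0 → root in [2.990000, 3.285000]
Midpoint of [2.990000, 3.285000] = 3.137500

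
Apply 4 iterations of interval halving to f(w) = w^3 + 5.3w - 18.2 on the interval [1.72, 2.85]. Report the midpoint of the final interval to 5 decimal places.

f(1.720000) = -3.995552, f(2.850000) = 20.054125 (opposite signs)
step 1: m = 2.285000, f(m) = 5.840999 > 0 → root in [1.720000, 2.285000]
step 2: m = 2.002500, f(m) = 0.443288 > 0 → root in [1.720000, 2.002500]
step 3: m = 1.861250, f(m) = -1.887537 < 0 → root in [1.861250, 2.002500]
step 4: m = 1.931875, f(m) = -0.751033 < 0 → root in [1.931875, 2.002500]
Midpoint of [1.931875, 2.002500] = 1.967188

1.96719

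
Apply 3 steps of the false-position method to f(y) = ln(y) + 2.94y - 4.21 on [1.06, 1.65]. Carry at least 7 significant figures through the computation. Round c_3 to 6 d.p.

1.333965

f(1.060000) = -1.035331, f(1.650000) = 1.141775
step 1: c = 1.340577, f(c) = 0.024395 > 0 → new bracket [1.060000, 1.340577]
step 2: c = 1.334118, f(c) = 0.000576 > 0 → new bracket [1.060000, 1.334118]
step 3: c = 1.333965, f(c) = 0.000014 > 0 → new bracket [1.060000, 1.333965]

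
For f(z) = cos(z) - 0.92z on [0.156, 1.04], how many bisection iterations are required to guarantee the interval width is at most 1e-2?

7

Initial width b − a = 1.04 − 0.156 = 0.884000.
After n steps the width is (b−a)/2^n; need (b−a)/2^n ≤ 1e-2.
So n ≥ log₂(0.884000/1e-2) = log₂(88.4000) ≈ 6.4660.
Hence n = 7.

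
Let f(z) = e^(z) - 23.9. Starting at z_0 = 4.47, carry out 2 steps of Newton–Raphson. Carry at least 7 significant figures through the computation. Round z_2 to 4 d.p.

3.3093

f'(z) = e^(z)
z_0 = 4.470000: f = 63.456723, f' = 87.356723 → z_1 = 4.470000 - (63.456723)/(87.356723) = 3.743591
z_1 = 3.743591: f = 18.349429, f' = 42.249429 → z_2 = 3.743591 - (18.349429)/(42.249429) = 3.309279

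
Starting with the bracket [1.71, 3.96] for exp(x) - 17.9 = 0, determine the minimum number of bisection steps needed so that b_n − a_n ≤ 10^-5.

18

Initial width b − a = 3.96 − 1.71 = 2.250000.
After n steps the width is (b−a)/2^n; need (b−a)/2^n ≤ 10^-5.
So n ≥ log₂(2.250000/10^-5) = log₂(225000.0000) ≈ 17.7796.
Hence n = 18.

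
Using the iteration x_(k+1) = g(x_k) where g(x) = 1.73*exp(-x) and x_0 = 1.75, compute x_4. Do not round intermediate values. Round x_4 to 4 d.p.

1.0698

x_1 = g(1.750000) = 0.300629
x_2 = g(0.300629) = 1.280810
x_3 = g(1.280810) = 0.480615
x_4 = g(0.480615) = 1.069837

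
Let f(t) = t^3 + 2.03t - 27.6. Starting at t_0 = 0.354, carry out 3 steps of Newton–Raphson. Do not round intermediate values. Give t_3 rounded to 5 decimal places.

f'(t) = 3t^2 + 2.03
t_0 = 0.354000: f = -26.837018, f' = 2.405948 → t_1 = 0.354000 - (-26.837018)/(2.405948) = 11.508446
t_1 = 11.508446: f = 1519.990739, f' = 399.363019 → t_2 = 11.508446 - (1519.990739)/(399.363019) = 7.702409
t_2 = 7.702409: f = 444.997455, f' = 180.011298 → t_3 = 7.702409 - (444.997455)/(180.011298) = 5.230356

5.23036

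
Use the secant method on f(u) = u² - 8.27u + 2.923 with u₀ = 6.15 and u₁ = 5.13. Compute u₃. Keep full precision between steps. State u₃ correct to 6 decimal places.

7.199739

f(u_0) = -10.115000, f(u_1) = -13.185200
u_2 = 5.130000 - (-13.185200)·(5.130000 - 6.150000)/(-13.185200 - (-10.115000)) = 9.510465; f(u_2) = 14.720400
u_3 = 9.510465 - (14.720400)·(9.510465 - 5.130000)/(14.720400 - (-13.185200)) = 7.199739; f(u_3) = -4.782600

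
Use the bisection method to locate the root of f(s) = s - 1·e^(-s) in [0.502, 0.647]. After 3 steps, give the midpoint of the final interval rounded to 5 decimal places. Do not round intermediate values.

f(0.502000) = -0.103319, f(0.647000) = 0.123386 (opposite signs)
step 1: m = 0.574500, f(m) = 0.011514 > 0 → root in [0.502000, 0.574500]
step 2: m = 0.538250, f(m) = -0.045519 < 0 → root in [0.538250, 0.574500]
step 3: m = 0.556375, f(m) = -0.016908 < 0 → root in [0.556375, 0.574500]
Midpoint of [0.556375, 0.574500] = 0.565438

0.56544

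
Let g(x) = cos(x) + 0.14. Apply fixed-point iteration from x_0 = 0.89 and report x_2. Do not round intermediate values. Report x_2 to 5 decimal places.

0.85832

x_1 = g(0.890000) = 0.769412
x_2 = g(0.769412) = 0.858320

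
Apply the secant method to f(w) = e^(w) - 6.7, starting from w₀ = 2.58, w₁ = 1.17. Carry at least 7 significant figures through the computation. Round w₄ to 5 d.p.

f(w_0) = 6.497138, f(w_1) = -3.478007
w_2 = 1.170000 - (-3.478007)·(1.170000 - 2.580000)/(-3.478007 - (6.497138)) = 1.661621; f(w_2) = -1.432157
w_3 = 1.661621 - (-1.432157)·(1.661621 - 1.170000)/(-1.432157 - (-3.478007)) = 2.005771; f(w_3) = 0.731818
w_4 = 2.005771 - (0.731818)·(2.005771 - 1.661621)/(0.731818 - (-1.432157)) = 1.889385; f(w_4) = -0.084699

1.88939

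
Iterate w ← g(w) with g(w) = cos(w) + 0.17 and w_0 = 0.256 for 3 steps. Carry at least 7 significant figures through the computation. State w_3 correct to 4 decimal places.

1.0010

w_1 = g(0.256000) = 1.137411
w_2 = g(1.137411) = 0.589946
w_3 = g(0.589946) = 1.000971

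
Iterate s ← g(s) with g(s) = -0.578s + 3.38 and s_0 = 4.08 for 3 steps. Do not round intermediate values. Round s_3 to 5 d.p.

s_1 = g(4.080000) = 1.021760
s_2 = g(1.021760) = 2.789423
s_3 = g(2.789423) = 1.767714

1.76771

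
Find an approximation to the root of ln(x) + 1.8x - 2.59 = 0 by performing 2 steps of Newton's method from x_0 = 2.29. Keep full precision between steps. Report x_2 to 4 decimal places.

1.2947

Newton update: x ← x − f(x)/f'(x).
f'(x) = 1/x + 1.8
x_0 = 2.290000: f = 2.360552, f' = 2.236681 → x_1 = 2.290000 - (2.360552)/(2.236681) = 1.234619
x_1 = 1.234619: f = -0.156924, f' = 2.609967 → x_2 = 1.234619 - (-0.156924)/(2.609967) = 1.294744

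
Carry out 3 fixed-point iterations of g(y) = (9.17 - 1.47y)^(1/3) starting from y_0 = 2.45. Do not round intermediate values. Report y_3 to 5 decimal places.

y_1 = g(2.450000) = 1.772472
y_2 = g(1.772472) = 1.872405
y_3 = g(1.872405) = 1.858332

1.85833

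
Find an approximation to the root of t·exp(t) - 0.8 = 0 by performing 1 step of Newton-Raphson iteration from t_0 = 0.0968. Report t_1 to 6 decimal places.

f'(t) = (t + 1)·exp(t)
t_0 = 0.096800: f = -0.693361, f' = 1.208279 → t_1 = 0.096800 - (-0.693361)/(1.208279) = 0.670642

0.670642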